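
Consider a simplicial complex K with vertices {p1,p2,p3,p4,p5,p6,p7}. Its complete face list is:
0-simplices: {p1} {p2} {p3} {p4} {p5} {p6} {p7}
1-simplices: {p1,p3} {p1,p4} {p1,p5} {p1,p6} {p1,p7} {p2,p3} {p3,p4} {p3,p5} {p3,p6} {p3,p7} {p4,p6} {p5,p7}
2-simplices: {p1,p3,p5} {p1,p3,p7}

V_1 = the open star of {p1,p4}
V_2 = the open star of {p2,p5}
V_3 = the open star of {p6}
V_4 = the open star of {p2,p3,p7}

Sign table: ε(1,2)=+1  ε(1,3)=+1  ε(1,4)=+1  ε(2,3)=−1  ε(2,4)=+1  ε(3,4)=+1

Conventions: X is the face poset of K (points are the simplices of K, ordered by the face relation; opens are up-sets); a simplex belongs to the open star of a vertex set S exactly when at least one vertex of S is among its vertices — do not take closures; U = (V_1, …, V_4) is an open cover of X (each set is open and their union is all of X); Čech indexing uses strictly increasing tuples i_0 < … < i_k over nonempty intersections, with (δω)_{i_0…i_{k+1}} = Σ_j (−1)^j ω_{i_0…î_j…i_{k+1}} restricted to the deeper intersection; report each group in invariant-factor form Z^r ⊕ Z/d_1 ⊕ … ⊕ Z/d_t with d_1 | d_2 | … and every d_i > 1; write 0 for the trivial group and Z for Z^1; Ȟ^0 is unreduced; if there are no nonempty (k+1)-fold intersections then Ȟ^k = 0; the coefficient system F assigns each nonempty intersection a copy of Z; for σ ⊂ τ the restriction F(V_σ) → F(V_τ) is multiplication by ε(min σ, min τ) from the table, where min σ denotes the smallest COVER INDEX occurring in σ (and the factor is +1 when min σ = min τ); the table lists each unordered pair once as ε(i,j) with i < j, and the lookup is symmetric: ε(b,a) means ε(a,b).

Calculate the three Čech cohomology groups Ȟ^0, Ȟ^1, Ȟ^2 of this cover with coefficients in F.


Ȟ^0 ≅ Z, Ȟ^1 ≅ Z, Ȟ^2 ≅ 0

nonempty overlaps:
  V1={{p1},{p4},{p1,p3},{p1,p4},{p1,p5},{p1,p6},{p1,p7},{p3,p4},{p4,p6},{p1,p3,p5},{p1,p3,p7}} V2={{p2},{p5},{p1,p5},{p2,p3},{p3,p5},{p5,p7},{p1,p3,p5}} V3={{p6},{p1,p6},{p3,p6},{p4,p6}} V4={{p2},{p3},{p7},{p1,p3},{p1,p7},{p2,p3},{p3,p4},{p3,p5},{p3,p6},{p3,p7},{p5,p7},{p1,p3,p5},{p1,p3,p7}}
  V12={{p1,p5},{p1,p3,p5}} V13={{p1,p6},{p4,p6}} V14={{p1,p3},{p1,p7},{p3,p4},{p1,p3,p5},{p1,p3,p7}} V24={{p2},{p2,p3},{p3,p5},{p5,p7},{p1,p3,p5}} V34={{p3,p6}}
  V124={{p1,p3,p5}}
C dims 4,5,1; δ0: rk 3, SNF 1^3; δ1: rk 1, SNF 1^1
degree 0: 4−3−0 = 1 → Ȟ^0 ≅ Z
degree 1: 5−1−3 = 1 → Ȟ^1 ≅ Z
degree 2: 1−0−1 = 0 → Ȟ^2 ≅ 0


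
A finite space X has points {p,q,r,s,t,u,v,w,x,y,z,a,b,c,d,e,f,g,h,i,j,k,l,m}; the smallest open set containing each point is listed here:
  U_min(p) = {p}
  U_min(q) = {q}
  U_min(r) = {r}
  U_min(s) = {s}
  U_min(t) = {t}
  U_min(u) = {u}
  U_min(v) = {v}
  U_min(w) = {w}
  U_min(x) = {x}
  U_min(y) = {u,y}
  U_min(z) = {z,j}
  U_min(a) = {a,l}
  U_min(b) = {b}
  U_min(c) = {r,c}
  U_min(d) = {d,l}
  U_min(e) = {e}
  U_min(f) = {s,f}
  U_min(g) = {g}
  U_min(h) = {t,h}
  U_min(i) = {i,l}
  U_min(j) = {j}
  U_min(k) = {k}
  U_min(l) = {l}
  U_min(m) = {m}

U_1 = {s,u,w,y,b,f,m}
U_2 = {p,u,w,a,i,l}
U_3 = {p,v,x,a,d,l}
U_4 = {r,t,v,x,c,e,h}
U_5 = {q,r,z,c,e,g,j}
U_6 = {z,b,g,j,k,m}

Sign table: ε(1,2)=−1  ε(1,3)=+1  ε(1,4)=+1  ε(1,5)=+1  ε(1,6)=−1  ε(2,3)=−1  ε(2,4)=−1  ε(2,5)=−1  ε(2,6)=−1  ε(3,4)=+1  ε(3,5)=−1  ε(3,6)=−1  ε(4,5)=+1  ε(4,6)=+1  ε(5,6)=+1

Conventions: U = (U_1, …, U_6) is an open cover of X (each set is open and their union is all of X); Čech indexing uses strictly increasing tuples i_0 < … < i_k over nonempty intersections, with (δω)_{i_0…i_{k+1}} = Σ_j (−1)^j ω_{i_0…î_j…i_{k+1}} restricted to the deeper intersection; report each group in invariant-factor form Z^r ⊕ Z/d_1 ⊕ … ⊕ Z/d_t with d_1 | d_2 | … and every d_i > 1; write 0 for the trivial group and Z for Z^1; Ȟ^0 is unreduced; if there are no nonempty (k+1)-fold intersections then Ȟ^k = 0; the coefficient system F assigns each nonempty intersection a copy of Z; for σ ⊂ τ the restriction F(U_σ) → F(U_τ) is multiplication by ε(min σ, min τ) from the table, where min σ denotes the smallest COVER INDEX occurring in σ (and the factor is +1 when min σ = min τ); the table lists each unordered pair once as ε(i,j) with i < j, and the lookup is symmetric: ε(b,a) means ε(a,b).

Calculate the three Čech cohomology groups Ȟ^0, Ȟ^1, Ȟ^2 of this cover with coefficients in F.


nerve simplices:
  U12={u,w} U16={b,m} U23={p,a,l} U34={v,x} U45={r,c,e} U56={z,g,j}
C dims 6,6; δ0: rk 6, SNF 1^5·2
degree 0: 6−6−0 = 0 → Ȟ^0 ≅ 0
degree 1: 6−0−6 = 0 plus torsion [2] → Ȟ^1 ≅ Z/2
degree 2: 0−0−0 = 0 → Ȟ^2 ≅ 0

Ȟ^0 ≅ 0, Ȟ^1 ≅ Z/2, Ȟ^2 ≅ 0


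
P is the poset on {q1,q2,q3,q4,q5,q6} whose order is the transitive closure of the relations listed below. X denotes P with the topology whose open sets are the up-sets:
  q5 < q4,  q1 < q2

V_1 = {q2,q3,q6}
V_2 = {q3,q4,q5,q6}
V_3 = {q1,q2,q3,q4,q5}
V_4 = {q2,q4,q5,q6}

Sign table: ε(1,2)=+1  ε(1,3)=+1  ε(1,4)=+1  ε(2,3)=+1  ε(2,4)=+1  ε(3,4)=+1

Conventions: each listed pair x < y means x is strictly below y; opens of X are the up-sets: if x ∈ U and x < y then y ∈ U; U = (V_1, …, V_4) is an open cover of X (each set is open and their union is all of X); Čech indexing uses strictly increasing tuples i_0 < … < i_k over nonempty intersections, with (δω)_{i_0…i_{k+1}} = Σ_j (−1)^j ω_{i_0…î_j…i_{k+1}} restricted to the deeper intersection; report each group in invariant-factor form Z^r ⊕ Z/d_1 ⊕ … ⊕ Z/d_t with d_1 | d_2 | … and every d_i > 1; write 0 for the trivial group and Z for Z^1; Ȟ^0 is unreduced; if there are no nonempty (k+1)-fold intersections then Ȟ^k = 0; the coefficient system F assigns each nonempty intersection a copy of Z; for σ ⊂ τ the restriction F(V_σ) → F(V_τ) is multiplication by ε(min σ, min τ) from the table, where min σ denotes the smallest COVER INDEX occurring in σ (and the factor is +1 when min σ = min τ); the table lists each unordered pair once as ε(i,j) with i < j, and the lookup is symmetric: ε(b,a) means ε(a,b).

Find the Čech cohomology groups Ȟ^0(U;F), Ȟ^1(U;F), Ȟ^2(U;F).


Ȟ^0 ≅ Z,  Ȟ^1 ≅ 0,  Ȟ^2 ≅ Z

nonempty intersections:
  V12={q3,q6} V13={q2,q3} V14={q2,q6} V23={q3,q4,q5} V24={q4,q5,q6} V34={q2,q4,q5}
  V123={q3} V124={q6} V134={q2} V234={q4,q5}
C dims 4,6,4; δ0: rk 3, SNF 1^3; δ1: rk 3, SNF 1^3
Ȟ^0: (4−3)−0=1 ⇒ Z
Ȟ^1: (6−3)−3=0 ⇒ 0
Ȟ^2: (4−0)−3=1 ⇒ Z


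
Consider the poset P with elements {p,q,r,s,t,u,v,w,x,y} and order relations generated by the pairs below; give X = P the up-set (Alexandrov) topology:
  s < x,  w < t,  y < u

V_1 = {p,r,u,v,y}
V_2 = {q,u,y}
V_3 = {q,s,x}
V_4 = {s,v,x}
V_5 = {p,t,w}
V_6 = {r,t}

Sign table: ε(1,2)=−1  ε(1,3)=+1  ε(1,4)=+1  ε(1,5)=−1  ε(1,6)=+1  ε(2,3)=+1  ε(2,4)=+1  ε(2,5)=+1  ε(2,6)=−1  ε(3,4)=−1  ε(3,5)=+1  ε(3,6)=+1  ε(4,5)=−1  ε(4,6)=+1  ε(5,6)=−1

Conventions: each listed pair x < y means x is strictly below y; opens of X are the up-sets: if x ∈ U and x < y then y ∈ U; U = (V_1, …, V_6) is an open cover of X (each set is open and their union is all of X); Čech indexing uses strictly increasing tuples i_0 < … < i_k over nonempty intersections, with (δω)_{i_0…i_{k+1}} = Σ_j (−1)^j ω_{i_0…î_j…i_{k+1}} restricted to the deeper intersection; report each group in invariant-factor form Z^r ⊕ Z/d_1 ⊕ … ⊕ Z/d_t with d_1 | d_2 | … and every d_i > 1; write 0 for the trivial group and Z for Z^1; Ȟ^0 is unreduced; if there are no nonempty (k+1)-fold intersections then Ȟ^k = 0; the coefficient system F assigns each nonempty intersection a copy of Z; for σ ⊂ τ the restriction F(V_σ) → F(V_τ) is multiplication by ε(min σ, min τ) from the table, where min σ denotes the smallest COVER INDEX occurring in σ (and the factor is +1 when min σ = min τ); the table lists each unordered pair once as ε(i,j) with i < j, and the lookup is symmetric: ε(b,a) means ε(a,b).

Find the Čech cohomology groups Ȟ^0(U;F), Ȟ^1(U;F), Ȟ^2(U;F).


Ȟ^0(U;F) ≅ Z,  Ȟ^1(U;F) ≅ Z^2,  Ȟ^2(U;F) ≅ 0

nonempty overlaps:
  V12={u,y} V14={v} V15={p} V16={r} V23={q} V34={s,x} V56={t}
C dims 6,7; δ0: rk 5, SNF 1^5
degree 0: 6−5−0 = 1 → Ȟ^0 ≅ Z
degree 1: 7−0−5 = 2 → Ȟ^1 ≅ Z^2
degree 2: 0−0−0 = 0 → Ȟ^2 ≅ 0


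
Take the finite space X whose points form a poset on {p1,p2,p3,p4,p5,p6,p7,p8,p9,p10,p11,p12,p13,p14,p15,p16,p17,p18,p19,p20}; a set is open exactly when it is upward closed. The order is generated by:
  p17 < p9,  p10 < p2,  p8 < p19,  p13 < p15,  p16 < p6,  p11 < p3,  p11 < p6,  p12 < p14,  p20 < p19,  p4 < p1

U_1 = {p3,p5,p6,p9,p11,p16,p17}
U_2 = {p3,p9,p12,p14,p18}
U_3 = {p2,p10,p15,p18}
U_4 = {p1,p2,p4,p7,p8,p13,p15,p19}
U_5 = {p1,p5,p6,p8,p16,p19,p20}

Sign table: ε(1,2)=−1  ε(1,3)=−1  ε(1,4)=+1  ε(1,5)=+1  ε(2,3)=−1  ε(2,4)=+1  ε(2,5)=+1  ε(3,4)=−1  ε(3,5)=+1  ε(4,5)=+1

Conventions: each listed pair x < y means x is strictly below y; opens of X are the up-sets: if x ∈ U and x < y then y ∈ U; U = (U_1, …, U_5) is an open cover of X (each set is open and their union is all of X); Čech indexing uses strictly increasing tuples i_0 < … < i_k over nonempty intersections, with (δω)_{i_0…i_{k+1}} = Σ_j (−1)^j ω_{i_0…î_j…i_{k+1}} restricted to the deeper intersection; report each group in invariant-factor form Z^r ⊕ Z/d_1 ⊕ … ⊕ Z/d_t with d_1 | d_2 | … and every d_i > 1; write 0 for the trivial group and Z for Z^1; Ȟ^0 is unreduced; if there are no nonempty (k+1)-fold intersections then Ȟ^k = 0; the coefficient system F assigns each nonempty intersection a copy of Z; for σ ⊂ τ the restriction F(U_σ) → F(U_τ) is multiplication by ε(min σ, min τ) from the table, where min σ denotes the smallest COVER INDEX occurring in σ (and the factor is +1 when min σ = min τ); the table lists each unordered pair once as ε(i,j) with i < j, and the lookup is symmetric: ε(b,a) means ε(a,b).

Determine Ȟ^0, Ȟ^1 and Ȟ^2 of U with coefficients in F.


cover nerve:
  U12={p3,p9} U15={p5,p6,p16} U23={p18} U34={p2,p15} U45={p1,p8,p19}
C dims 5,5; δ0: rk 5, SNF 1^4·2
Ȟ^0: (5−5)−0=0 ⇒ 0
Ȟ^1: (5−0)−5=0 plus torsion [2] ⇒ Z/2
Ȟ^2: (0−0)−0=0 ⇒ 0

Ȟ^0(U;F) ≅ 0; Ȟ^1(U;F) ≅ Z/2; Ȟ^2(U;F) ≅ 0


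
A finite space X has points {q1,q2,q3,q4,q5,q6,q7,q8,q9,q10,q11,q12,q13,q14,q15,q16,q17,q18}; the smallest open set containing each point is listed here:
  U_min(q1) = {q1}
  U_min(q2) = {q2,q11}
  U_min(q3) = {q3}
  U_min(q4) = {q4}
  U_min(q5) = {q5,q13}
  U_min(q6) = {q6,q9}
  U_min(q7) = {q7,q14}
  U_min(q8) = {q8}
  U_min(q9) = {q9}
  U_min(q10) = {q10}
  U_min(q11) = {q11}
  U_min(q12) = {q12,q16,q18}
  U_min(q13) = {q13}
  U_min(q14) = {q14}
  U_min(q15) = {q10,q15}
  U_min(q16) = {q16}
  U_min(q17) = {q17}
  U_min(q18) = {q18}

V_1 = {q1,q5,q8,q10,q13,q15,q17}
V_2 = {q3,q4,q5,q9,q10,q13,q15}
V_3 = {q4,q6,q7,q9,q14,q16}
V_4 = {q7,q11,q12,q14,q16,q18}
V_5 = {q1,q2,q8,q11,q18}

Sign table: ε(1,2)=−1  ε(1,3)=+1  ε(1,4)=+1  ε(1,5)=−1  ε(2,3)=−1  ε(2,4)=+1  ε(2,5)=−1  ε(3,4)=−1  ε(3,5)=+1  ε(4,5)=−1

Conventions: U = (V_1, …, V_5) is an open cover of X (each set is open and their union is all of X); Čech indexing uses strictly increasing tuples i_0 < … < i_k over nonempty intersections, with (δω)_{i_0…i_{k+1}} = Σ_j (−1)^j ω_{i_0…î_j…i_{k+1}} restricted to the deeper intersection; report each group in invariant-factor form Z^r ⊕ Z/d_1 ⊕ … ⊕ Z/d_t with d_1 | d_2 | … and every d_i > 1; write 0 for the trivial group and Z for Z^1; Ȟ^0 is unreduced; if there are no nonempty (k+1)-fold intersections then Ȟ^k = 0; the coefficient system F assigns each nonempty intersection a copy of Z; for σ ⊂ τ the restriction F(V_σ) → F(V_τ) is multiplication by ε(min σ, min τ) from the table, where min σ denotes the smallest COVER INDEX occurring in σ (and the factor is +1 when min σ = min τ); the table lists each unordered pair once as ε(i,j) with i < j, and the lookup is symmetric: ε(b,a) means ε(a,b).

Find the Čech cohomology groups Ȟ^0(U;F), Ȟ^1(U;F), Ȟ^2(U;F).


Ȟ^0 = 0,  Ȟ^1 = Z/2,  Ȟ^2 = 0

nonempty overlaps:
  V12={q5,q10,q13,q15} V15={q1,q8} V23={q4,q9} V34={q7,q14,q16} V45={q11,q18}
C dims 5,5; δ0: rk 5, SNF 1^4·2
degree 0: 5−5−0 = 0 → Ȟ^0 ≅ 0
degree 1: 5−0−5 = 0 plus torsion [2] → Ȟ^1 ≅ Z/2
degree 2: 0−0−0 = 0 → Ȟ^2 ≅ 0


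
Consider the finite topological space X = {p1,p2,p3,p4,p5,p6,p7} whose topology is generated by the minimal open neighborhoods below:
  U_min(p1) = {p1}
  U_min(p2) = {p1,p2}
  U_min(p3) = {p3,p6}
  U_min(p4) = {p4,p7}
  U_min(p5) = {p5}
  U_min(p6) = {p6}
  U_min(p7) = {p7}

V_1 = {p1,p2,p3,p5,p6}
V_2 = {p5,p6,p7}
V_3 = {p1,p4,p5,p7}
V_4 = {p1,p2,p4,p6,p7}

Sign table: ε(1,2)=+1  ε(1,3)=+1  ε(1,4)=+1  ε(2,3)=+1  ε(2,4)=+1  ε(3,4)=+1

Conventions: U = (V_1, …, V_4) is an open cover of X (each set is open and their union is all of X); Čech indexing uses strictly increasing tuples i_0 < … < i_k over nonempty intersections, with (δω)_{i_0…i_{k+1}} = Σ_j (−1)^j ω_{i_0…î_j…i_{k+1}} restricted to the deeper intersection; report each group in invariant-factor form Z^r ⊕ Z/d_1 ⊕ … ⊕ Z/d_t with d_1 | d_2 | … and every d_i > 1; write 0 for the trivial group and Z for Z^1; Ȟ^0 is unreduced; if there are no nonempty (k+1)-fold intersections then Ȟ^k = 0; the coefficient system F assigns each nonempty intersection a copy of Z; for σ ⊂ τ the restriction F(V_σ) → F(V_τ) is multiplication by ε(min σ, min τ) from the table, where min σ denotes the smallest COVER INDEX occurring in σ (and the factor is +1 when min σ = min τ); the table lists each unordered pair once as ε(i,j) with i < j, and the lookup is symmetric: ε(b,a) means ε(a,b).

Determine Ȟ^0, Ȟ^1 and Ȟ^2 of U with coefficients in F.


nerve simplices:
  V12={p5,p6} V13={p1,p5} V14={p1,p2,p6} V23={p5,p7} V24={p6,p7} V34={p1,p4,p7}
  V123={p5} V124={p6} V134={p1} V234={p7}
C dims 4,6,4; δ0: rk 3, SNF 1^3; δ1: rk 3, SNF 1^3
degree 0: 4−3−0 = 1 → Ȟ^0 ≅ Z
degree 1: 6−3−3 = 0 → Ȟ^1 ≅ 0
degree 2: 4−0−3 = 1 → Ȟ^2 ≅ Z

Ȟ^0(U;F) ≅ Z; Ȟ^1(U;F) ≅ 0; Ȟ^2(U;F) ≅ Z


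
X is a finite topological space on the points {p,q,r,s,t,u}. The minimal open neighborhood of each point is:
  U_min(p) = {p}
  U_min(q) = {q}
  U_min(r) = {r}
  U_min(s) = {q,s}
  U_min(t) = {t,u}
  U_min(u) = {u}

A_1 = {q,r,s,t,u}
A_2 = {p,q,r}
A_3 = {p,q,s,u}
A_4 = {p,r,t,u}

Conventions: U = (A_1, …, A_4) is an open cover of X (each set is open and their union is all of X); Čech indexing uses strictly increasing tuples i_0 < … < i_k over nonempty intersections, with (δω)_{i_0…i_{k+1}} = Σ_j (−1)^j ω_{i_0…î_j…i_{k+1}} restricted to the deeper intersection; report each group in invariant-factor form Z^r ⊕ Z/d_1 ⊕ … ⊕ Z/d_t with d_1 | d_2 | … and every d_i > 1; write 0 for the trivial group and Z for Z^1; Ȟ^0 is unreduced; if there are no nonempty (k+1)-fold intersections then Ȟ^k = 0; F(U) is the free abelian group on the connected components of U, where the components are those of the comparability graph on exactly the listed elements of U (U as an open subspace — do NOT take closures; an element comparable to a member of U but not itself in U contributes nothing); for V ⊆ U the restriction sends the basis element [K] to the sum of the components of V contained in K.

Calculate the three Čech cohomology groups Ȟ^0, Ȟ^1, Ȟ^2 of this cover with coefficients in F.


Ȟ^0 ≅ Z^4,  Ȟ^1 ≅ 0,  Ȟ^2 ≅ 0

cover nerve:
  A12={q,r} A13={q,s,u} A14={r,t,u} A23={p,q} A24={p,r} A34={p,u}
  A123={q} A124={r} A134={u} A234={p}
components per intersection:
  A1: {q,s} {r} {t,u}
  A2: {p} {q} {r}
  A3: {p} {q,s} {u}
  A4: {p} {r} {t,u}
  A12: {q} {r}
  A13: {q,s} {u}
  A14: {r} {t,u}
  A23: {p} {q}
  A24: {p} {r}
  A34: {p} {u}
  A123: {q}
  A124: {r}
  A134: {u}
  A234: {p}
C dims 12,12,4; δ0: rk 8, SNF 1^8; δ1: rk 4, SNF 1^4
Ȟ^0: (12−8)−0=4 ⇒ Z^4
Ȟ^1: (12−4)−8=0 ⇒ 0
Ȟ^2: (4−0)−4=0 ⇒ 0


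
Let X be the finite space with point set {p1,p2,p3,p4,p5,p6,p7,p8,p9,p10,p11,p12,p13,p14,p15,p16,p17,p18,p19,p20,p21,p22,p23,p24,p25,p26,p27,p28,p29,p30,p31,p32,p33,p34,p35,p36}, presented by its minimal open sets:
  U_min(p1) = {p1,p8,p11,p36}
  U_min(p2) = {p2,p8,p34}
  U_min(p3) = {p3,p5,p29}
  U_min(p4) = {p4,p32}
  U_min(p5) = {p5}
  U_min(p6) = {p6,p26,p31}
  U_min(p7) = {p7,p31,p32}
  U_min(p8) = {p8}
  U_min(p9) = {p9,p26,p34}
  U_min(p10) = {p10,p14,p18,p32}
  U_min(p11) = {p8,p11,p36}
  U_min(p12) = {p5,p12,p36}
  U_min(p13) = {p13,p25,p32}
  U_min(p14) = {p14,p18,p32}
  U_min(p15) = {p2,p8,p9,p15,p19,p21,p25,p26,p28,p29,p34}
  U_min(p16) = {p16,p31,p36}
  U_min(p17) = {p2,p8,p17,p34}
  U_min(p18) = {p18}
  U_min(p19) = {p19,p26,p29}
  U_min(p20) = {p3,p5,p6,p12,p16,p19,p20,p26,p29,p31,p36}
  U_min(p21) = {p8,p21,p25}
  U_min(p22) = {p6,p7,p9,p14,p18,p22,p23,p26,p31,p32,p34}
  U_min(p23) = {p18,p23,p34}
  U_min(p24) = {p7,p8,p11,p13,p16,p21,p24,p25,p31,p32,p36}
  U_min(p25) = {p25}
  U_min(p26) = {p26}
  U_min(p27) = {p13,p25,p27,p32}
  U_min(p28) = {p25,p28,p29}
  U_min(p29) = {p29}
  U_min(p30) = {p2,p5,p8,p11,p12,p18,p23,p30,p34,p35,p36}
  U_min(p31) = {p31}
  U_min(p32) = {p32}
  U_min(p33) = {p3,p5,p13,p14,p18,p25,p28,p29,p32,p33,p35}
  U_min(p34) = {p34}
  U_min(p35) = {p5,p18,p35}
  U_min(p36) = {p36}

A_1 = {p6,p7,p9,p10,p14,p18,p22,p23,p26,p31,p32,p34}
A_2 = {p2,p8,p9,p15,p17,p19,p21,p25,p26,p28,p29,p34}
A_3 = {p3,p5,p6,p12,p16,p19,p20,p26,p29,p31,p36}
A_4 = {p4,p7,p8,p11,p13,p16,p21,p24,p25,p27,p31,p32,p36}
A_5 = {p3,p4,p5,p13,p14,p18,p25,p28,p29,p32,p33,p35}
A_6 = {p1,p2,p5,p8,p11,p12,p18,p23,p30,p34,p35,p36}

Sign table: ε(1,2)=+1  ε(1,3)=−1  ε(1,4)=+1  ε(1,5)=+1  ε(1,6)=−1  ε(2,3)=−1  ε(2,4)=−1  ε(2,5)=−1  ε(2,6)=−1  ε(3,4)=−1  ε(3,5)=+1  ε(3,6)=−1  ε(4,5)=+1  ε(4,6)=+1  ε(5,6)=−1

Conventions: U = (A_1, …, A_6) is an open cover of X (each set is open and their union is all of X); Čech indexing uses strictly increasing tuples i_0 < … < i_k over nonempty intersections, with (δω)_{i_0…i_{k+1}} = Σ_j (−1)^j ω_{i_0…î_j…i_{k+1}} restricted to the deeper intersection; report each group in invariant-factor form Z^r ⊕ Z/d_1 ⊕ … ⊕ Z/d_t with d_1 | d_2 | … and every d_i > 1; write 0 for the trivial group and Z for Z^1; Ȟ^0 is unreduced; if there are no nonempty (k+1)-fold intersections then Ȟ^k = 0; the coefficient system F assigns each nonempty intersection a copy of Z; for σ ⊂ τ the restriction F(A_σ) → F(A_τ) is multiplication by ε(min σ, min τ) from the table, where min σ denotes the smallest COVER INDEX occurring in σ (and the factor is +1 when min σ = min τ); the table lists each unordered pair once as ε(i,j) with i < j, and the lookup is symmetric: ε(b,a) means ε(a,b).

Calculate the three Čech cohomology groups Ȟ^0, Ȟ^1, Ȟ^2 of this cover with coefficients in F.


nerve simplices:
  A12={p9,p26,p34} A13={p6,p26,p31} A14={p7,p31,p32} A15={p14,p18,p32} A16={p18,p23,p34} A23={p19,p26,p29} A24={p8,p21,p25} A25={p25,p28,p29} A26={p2,p8,p34} A34={p16,p31,p36} A35={p3,p5,p29} A36={p5,p12,p36} A45={p4,p13,p25,p32} A46={p8,p11,p36} A56={p5,p18,p35}
  A123={p26} A126={p34} A134={p31} A145={p32} A156={p18} A235={p29} A245={p25} A246={p8} A346={p36} A356={p5}
C dims 6,15,10; δ0: rk 6, SNF 1^5·2; δ1: rk 9, SNF 1^9
degree 0: 6−6−0 = 0 → Ȟ^0 ≅ 0
degree 1: 15−9−6 = 0 plus torsion [2] → Ȟ^1 ≅ Z/2
degree 2: 10−0−9 = 1 → Ȟ^2 ≅ Z

Ȟ^0 = 0, Ȟ^1 = Z/2 and Ȟ^2 = Z


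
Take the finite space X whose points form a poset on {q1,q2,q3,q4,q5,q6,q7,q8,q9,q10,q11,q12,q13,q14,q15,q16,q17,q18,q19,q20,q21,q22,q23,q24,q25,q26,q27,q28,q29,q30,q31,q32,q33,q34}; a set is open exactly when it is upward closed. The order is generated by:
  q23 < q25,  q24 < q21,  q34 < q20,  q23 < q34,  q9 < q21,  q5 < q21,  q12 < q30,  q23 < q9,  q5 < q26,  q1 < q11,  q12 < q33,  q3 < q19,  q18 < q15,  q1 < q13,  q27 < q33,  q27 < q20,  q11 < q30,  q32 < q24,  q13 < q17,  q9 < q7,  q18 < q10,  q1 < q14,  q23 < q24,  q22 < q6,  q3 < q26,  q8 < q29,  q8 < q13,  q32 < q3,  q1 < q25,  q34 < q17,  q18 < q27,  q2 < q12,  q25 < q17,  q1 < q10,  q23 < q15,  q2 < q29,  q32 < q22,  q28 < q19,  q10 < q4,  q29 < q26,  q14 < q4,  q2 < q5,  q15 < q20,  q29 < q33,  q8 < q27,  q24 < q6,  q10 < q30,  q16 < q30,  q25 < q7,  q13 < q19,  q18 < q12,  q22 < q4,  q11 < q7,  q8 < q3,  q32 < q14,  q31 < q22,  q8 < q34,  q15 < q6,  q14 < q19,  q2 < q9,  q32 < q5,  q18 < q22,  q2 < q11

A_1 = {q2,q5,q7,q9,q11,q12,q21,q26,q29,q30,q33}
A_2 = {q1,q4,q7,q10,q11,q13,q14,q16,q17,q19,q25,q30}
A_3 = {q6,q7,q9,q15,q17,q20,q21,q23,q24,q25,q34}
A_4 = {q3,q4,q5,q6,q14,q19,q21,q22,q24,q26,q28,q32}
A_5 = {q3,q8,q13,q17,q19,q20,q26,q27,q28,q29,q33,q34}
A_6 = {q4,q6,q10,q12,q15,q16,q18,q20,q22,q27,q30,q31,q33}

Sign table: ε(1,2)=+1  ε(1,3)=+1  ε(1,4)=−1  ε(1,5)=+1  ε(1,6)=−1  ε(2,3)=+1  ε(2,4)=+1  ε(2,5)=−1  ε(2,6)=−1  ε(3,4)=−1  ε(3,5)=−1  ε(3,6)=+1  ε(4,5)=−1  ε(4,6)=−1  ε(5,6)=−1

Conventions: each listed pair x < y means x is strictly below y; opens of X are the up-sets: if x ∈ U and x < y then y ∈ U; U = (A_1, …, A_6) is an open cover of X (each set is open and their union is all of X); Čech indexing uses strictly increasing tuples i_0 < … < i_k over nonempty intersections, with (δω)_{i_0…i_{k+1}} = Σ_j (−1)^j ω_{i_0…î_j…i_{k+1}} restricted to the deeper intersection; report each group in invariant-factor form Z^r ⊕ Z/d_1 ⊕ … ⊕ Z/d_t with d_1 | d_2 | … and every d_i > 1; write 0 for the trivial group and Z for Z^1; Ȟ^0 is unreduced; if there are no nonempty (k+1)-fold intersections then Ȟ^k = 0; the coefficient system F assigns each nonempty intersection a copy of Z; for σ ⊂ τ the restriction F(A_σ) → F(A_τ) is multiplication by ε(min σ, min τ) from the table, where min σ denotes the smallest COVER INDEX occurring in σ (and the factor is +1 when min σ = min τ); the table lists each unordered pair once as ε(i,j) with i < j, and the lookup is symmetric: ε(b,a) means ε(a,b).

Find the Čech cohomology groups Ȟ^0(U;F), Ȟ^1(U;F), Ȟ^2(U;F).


nerve of the cover:
  A12={q7,q11,q30} A13={q7,q9,q21} A14={q5,q21,q26} A15={q26,q29,q33} A16={q12,q30,q33} A23={q7,q17,q25} A24={q4,q14,q19} A25={q13,q17,q19} A26={q4,q10,q16,q30} A34={q6,q21,q24} A35={q17,q20,q34} A36={q6,q15,q20} A45={q3,q19,q26,q28} A46={q4,q6,q22} A56={q20,q27,q33}
  A123={q7} A126={q30} A134={q21} A145={q26} A156={q33} A235={q17} A245={q19} A246={q4} A346={q6} A356={q20}
C dims 6,15,10; δ0: rk 6, SNF 1^5·2; δ1: rk 9, SNF 1^9
Ȟ^0 = (6 − 6) − 0 = 0, so Ȟ^0 ≅ 0
Ȟ^1 = (15 − 9) − 6 = 0 plus torsion [2], so Ȟ^1 ≅ Z/2
Ȟ^2 = (10 − 0) − 9 = 1, so Ȟ^2 ≅ Z

Ȟ^0 ≅ 0; Ȟ^1 ≅ Z/2; Ȟ^2 ≅ Z


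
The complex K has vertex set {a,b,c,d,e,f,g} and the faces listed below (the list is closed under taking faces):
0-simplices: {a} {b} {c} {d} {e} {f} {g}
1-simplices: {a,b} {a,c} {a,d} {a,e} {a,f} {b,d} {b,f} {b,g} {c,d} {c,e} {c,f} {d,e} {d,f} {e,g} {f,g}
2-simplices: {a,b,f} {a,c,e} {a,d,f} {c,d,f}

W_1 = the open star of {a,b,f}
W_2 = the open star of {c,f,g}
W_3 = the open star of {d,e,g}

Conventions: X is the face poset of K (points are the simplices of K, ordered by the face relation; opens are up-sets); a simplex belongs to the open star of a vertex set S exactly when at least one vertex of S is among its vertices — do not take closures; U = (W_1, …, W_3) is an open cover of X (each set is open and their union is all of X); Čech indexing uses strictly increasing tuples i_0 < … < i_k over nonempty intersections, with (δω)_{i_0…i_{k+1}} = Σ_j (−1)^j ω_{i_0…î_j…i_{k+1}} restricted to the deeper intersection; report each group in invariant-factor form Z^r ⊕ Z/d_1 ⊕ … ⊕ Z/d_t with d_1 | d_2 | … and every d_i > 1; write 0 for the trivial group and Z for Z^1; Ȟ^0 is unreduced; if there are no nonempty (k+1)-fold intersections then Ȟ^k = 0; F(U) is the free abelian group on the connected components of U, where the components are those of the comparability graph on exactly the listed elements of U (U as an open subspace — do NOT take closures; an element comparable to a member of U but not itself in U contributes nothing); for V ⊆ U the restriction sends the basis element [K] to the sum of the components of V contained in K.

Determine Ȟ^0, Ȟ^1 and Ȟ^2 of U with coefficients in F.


intersection data:
  W1={{a},{b},{f},{a,b},{a,c},{a,d},{a,e},{a,f},{b,d},{b,f},{b,g},{c,f},{d,f},{f,g},{a,b,f},{a,c,e},{a,d,f},{c,d,f}} W2={{c},{f},{g},{a,c},{a,f},{b,f},{b,g},{c,d},{c,e},{c,f},{d,f},{e,g},{f,g},{a,b,f},{a,c,e},{a,d,f},{c,d,f}} W3={{d},{e},{g},{a,d},{a,e},{b,d},{b,g},{c,d},{c,e},{d,e},{d,f},{e,g},{f,g},{a,c,e},{a,d,f},{c,d,f}}
  W12={{f},{a,c},{a,f},{b,f},{b,g},{c,f},{d,f},{f,g},{a,b,f},{a,c,e},{a,d,f},{c,d,f}} W13={{a,d},{a,e},{b,d},{b,g},{d,f},{f,g},{a,c,e},{a,d,f},{c,d,f}} W23={{g},{b,g},{c,d},{c,e},{d,f},{e,g},{f,g},{a,c,e},{a,d,f},{c,d,f}}
  W123={{b,g},{d,f},{f,g},{a,c,e},{a,d,f},{c,d,f}}
components per intersection:
  W1: {{a},{b},{f},{a,b},{a,c},{a,d},{a,e},{a,f},{b,d},{b,f},{b,g},{c,f},{d,f},{f,g},{a,b,f},{a,c,e},{a,d,f},{c,d,f}}
  W2: {{c},{f},{g},{a,c},{a,f},{b,f},{b,g},{c,d},{c,e},{c,f},{d,f},{e,g},{f,g},{a,b,f},{a,c,e},{a,d,f},{c,d,f}}
  W3: {{d},{e},{g},{a,d},{a,e},{b,d},{b,g},{c,d},{c,e},{d,e},{d,f},{e,g},{f,g},{a,c,e},{a,d,f},{c,d,f}}
  W12: {{f},{a,f},{b,f},{c,f},{d,f},{f,g},{a,b,f},{a,d,f},{c,d,f}} {{a,c},{a,c,e}} {{b,g}}
  W13: {{a,d},{d,f},{a,d,f},{c,d,f}} {{a,e},{a,c,e}} {{b,d}} {{b,g}} {{f,g}}
  W23: {{g},{b,g},{e,g},{f,g}} {{c,d},{d,f},{a,d,f},{c,d,f}} {{c,e},{a,c,e}}
  W123: {{b,g}} {{d,f},{a,d,f},{c,d,f}} {{f,g}} {{a,c,e}}
C dims 3,11,4; δ0: rk 2, SNF 1^2; δ1: rk 4, SNF 1^4
Ȟ^0 = (3 − 2) − 0 = 1, so Ȟ^0 ≅ Z
Ȟ^1 = (11 − 4) − 2 = 5, so Ȟ^1 ≅ Z^5
Ȟ^2 = (4 − 0) − 4 = 0, so Ȟ^2 ≅ 0

Ȟ^0 = Z; Ȟ^1 = Z^5; Ȟ^2 = 0


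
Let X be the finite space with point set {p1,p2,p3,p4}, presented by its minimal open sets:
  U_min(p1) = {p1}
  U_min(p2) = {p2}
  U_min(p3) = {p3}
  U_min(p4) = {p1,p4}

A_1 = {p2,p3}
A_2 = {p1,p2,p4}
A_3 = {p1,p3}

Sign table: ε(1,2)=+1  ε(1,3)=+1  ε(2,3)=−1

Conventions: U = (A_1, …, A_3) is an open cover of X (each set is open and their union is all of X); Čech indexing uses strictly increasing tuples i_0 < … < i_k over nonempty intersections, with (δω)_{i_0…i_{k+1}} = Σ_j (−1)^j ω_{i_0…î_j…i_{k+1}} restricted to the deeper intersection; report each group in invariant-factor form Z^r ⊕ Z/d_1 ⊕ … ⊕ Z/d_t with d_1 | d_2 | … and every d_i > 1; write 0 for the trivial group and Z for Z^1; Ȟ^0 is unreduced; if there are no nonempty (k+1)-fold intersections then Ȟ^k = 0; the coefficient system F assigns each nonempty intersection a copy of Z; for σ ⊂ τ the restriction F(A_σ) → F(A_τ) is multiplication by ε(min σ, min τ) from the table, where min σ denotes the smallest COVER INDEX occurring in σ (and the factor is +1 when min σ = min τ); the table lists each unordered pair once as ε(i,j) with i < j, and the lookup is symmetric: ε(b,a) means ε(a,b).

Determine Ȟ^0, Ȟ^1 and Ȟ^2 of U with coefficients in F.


Ȟ^0 ≅ 0, Ȟ^1 ≅ Z/2, Ȟ^2 ≅ 0

cover nerve:
  A12={p2} A13={p3} A23={p1}
C dims 3,3; δ0: rk 3, SNF 1^2·2
Ȟ^0: (3−3)−0=0 ⇒ 0
Ȟ^1: (3−0)−3=0 plus torsion [2] ⇒ Z/2
Ȟ^2: (0−0)−0=0 ⇒ 0


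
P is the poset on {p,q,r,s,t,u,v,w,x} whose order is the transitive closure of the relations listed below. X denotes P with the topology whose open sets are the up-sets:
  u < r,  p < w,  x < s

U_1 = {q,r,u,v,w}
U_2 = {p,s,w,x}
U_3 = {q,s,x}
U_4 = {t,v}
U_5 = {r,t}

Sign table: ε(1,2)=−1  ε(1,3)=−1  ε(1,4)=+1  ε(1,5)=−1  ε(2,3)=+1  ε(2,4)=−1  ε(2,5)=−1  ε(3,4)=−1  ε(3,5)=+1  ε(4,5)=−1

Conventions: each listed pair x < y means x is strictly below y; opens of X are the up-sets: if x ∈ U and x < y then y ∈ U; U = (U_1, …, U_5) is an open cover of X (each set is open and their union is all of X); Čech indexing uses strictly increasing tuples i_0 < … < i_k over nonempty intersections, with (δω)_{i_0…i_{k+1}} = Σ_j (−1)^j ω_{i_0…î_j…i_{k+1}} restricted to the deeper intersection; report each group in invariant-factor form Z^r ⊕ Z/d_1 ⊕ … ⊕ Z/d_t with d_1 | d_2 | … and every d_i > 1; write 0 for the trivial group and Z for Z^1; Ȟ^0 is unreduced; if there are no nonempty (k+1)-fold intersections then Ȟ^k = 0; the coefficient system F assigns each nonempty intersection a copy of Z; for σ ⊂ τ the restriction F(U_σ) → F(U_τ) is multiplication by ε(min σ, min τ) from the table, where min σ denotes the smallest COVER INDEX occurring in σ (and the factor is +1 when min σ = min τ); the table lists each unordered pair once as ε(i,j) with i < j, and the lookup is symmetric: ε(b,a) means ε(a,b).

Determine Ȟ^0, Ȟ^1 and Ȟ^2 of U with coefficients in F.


Ȟ^0 = Z, Ȟ^1 = Z^2 and Ȟ^2 = 0

cover nerve:
  U12={w} U13={q} U14={v} U15={r} U23={s,x} U45={t}
C dims 5,6; δ0: rk 4, SNF 1^4
Ȟ^0: (5−4)−0=1 ⇒ Z
Ȟ^1: (6−0)−4=2 ⇒ Z^2
Ȟ^2: (0−0)−0=0 ⇒ 0


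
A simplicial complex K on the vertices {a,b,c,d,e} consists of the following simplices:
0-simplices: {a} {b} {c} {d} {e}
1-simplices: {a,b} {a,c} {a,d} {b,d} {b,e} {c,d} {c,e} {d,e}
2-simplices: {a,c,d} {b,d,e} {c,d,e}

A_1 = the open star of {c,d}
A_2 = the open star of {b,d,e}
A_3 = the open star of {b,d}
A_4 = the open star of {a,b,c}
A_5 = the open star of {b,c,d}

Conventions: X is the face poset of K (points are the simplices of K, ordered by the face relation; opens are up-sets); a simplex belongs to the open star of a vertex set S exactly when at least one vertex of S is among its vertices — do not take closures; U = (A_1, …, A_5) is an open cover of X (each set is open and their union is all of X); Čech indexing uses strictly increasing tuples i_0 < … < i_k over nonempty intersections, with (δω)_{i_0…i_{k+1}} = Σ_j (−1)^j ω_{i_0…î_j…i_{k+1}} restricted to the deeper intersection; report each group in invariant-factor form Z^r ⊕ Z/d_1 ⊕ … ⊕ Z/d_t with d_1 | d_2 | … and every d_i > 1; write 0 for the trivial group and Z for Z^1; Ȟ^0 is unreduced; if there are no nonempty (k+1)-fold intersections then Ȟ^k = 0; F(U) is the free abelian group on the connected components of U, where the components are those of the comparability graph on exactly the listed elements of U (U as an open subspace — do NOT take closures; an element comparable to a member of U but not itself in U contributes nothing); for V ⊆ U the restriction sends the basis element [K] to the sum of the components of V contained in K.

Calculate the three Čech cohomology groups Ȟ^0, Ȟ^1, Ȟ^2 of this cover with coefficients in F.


nonempty intersections:
  A1={{c},{d},{a,c},{a,d},{b,d},{c,d},{c,e},{d,e},{a,c,d},{b,d,e},{c,d,e}} A2={{b},{d},{e},{a,b},{a,d},{b,d},{b,e},{c,d},{c,e},{d,e},{a,c,d},{b,d,e},{c,d,e}} A3={{b},{d},{a,b},{a,d},{b,d},{b,e},{c,d},{d,e},{a,c,d},{b,d,e},{c,d,e}} A4={{a},{b},{c},{a,b},{a,c},{a,d},{b,d},{b,e},{c,d},{c,e},{a,c,d},{b,d,e},{c,d,e}} A5={{b},{c},{d},{a,b},{a,c},{a,d},{b,d},{b,e},{c,d},{c,e},{d,e},{a,c,d},{b,d,e},{c,d,e}}
  A12={{d},{a,d},{b,d},{c,d},{c,e},{d,e},{a,c,d},{b,d,e},{c,d,e}} A13={{d},{a,d},{b,d},{c,d},{d,e},{a,c,d},{b,d,e},{c,d,e}} A14={{c},{a,c},{a,d},{b,d},{c,d},{c,e},{a,c,d},{b,d,e},{c,d,e}} A15={{c},{d},{a,c},{a,d},{b,d},{c,d},{c,e},{d,e},{a,c,d},{b,d,e},{c,d,e}} A23={{b},{d},{a,b},{a,d},{b,d},{b,e},{c,d},{d,e},{a,c,d},{b,d,e},{c,d,e}} A24={{b},{a,b},{a,d},{b,d},{b,e},{c,d},{c,e},{a,c,d},{b,d,e},{c,d,e}} A25={{b},{d},{a,b},{a,d},{b,d},{b,e},{c,d},{c,e},{d,e},{a,c,d},{b,d,e},{c,d,e}} A34={{b},{a,b},{a,d},{b,d},{b,e},{c,d},{a,c,d},{b,d,e},{c,d,e}} A35={{b},{d},{a,b},{a,d},{b,d},{b,e},{c,d},{d,e},{a,c,d},{b,d,e},{c,d,e}} A45={{b},{c},{a,b},{a,c},{a,d},{b,d},{b,e},{c,d},{c,e},{a,c,d},{b,d,e},{c,d,e}}
  A123={{d},{a,d},{b,d},{c,d},{d,e},{a,c,d},{b,d,e},{c,d,e}} A124={{a,d},{b,d},{c,d},{c,e},{a,c,d},{b,d,e},{c,d,e}} A125={{d},{a,d},{b,d},{c,d},{c,e},{d,e},{a,c,d},{b,d,e},{c,d,e}} A134={{a,d},{b,d},{c,d},{a,c,d},{b,d,e},{c,d,e}} A135={{d},{a,d},{b,d},{c,d},{d,e},{a,c,d},{b,d,e},{c,d,e}} A145={{c},{a,c},{a,d},{b,d},{c,d},{c,e},{a,c,d},{b,d,e},{c,d,e}} A234={{b},{a,b},{a,d},{b,d},{b,e},{c,d},{a,c,d},{b,d,e},{c,d,e}} A235={{b},{d},{a,b},{a,d},{b,d},{b,e},{c,d},{d,e},{a,c,d},{b,d,e},{c,d,e}} A245={{b},{a,b},{a,d},{b,d},{b,e},{c,d},{c,e},{a,c,d},{b,d,e},{c,d,e}} A345={{b},{a,b},{a,d},{b,d},{b,e},{c,d},{a,c,d},{b,d,e},{c,d,e}}
  A1234={{a,d},{b,d},{c,d},{a,c,d},{b,d,e},{c,d,e}} A1235={{d},{a,d},{b,d},{c,d},{d,e},{a,c,d},{b,d,e},{c,d,e}} A1245={{a,d},{b,d},{c,d},{c,e},{a,c,d},{b,d,e},{c,d,e}} A1345={{a,d},{b,d},{c,d},{a,c,d},{b,d,e},{c,d,e}} A2345={{b},{a,b},{a,d},{b,d},{b,e},{c,d},{a,c,d},{b,d,e},{c,d,e}}
  A12345={{a,d},{b,d},{c,d},{a,c,d},{b,d,e},{c,d,e}}
components per intersection:
  A1: {{c},{d},{a,c},{a,d},{b,d},{c,d},{c,e},{d,e},{a,c,d},{b,d,e},{c,d,e}}
  A2: {{b},{d},{e},{a,b},{a,d},{b,d},{b,e},{c,d},{c,e},{d,e},{a,c,d},{b,d,e},{c,d,e}}
  A3: {{b},{d},{a,b},{a,d},{b,d},{b,e},{c,d},{d,e},{a,c,d},{b,d,e},{c,d,e}}
  A4: {{a},{b},{c},{a,b},{a,c},{a,d},{b,d},{b,e},{c,d},{c,e},{a,c,d},{b,d,e},{c,d,e}}
  A5: {{b},{c},{d},{a,b},{a,c},{a,d},{b,d},{b,e},{c,d},{c,e},{d,e},{a,c,d},{b,d,e},{c,d,e}}
  A12: {{d},{a,d},{b,d},{c,d},{c,e},{d,e},{a,c,d},{b,d,e},{c,d,e}}
  A13: {{d},{a,d},{b,d},{c,d},{d,e},{a,c,d},{b,d,e},{c,d,e}}
  A14: {{c},{a,c},{a,d},{c,d},{c,e},{a,c,d},{c,d,e}} {{b,d},{b,d,e}}
  A15: {{c},{d},{a,c},{a,d},{b,d},{c,d},{c,e},{d,e},{a,c,d},{b,d,e},{c,d,e}}
  A23: {{b},{d},{a,b},{a,d},{b,d},{b,e},{c,d},{d,e},{a,c,d},{b,d,e},{c,d,e}}
  A24: {{b},{a,b},{b,d},{b,e},{b,d,e}} {{a,d},{c,d},{c,e},{a,c,d},{c,d,e}}
  A25: {{b},{d},{a,b},{a,d},{b,d},{b,e},{c,d},{c,e},{d,e},{a,c,d},{b,d,e},{c,d,e}}
  A34: {{b},{a,b},{b,d},{b,e},{b,d,e}} {{a,d},{c,d},{a,c,d},{c,d,e}}
  A35: {{b},{d},{a,b},{a,d},{b,d},{b,e},{c,d},{d,e},{a,c,d},{b,d,e},{c,d,e}}
  A45: {{b},{a,b},{b,d},{b,e},{b,d,e}} {{c},{a,c},{a,d},{c,d},{c,e},{a,c,d},{c,d,e}}
  A123: {{d},{a,d},{b,d},{c,d},{d,e},{a,c,d},{b,d,e},{c,d,e}}
  A124: {{a,d},{c,d},{c,e},{a,c,d},{c,d,e}} {{b,d},{b,d,e}}
  A125: {{d},{a,d},{b,d},{c,d},{c,e},{d,e},{a,c,d},{b,d,e},{c,d,e}}
  A134: {{a,d},{c,d},{a,c,d},{c,d,e}} {{b,d},{b,d,e}}
  A135: {{d},{a,d},{b,d},{c,d},{d,e},{a,c,d},{b,d,e},{c,d,e}}
  A145: {{c},{a,c},{a,d},{c,d},{c,e},{a,c,d},{c,d,e}} {{b,d},{b,d,e}}
  A234: {{b},{a,b},{b,d},{b,e},{b,d,e}} {{a,d},{c,d},{a,c,d},{c,d,e}}
  A235: {{b},{d},{a,b},{a,d},{b,d},{b,e},{c,d},{d,e},{a,c,d},{b,d,e},{c,d,e}}
  A245: {{b},{a,b},{b,d},{b,e},{b,d,e}} {{a,d},{c,d},{c,e},{a,c,d},{c,d,e}}
  A345: {{b},{a,b},{b,d},{b,e},{b,d,e}} {{a,d},{c,d},{a,c,d},{c,d,e}}
  A1234: {{a,d},{c,d},{a,c,d},{c,d,e}} {{b,d},{b,d,e}}
  A1235: {{d},{a,d},{b,d},{c,d},{d,e},{a,c,d},{b,d,e},{c,d,e}}
  A1245: {{a,d},{c,d},{c,e},{a,c,d},{c,d,e}} {{b,d},{b,d,e}}
  A1345: {{a,d},{c,d},{a,c,d},{c,d,e}} {{b,d},{b,d,e}}
  A2345: {{b},{a,b},{b,d},{b,e},{b,d,e}} {{a,d},{c,d},{a,c,d},{c,d,e}}
  A12345: {{a,d},{c,d},{a,c,d},{c,d,e}} {{b,d},{b,d,e}}
C dims 5,14,16,9; δ0: rk 4, SNF 1^4; δ1: rk 9, SNF 1^9; δ2: rk 7, SNF 1^7
Ȟ^0: (5−4)−0=1 ⇒ Z
Ȟ^1: (14−9)−4=1 ⇒ Z
Ȟ^2: (16−7)−9=0 ⇒ 0

Ȟ^0(U;F) ≅ Z, Ȟ^1(U;F) ≅ Z and Ȟ^2(U;F) ≅ 0


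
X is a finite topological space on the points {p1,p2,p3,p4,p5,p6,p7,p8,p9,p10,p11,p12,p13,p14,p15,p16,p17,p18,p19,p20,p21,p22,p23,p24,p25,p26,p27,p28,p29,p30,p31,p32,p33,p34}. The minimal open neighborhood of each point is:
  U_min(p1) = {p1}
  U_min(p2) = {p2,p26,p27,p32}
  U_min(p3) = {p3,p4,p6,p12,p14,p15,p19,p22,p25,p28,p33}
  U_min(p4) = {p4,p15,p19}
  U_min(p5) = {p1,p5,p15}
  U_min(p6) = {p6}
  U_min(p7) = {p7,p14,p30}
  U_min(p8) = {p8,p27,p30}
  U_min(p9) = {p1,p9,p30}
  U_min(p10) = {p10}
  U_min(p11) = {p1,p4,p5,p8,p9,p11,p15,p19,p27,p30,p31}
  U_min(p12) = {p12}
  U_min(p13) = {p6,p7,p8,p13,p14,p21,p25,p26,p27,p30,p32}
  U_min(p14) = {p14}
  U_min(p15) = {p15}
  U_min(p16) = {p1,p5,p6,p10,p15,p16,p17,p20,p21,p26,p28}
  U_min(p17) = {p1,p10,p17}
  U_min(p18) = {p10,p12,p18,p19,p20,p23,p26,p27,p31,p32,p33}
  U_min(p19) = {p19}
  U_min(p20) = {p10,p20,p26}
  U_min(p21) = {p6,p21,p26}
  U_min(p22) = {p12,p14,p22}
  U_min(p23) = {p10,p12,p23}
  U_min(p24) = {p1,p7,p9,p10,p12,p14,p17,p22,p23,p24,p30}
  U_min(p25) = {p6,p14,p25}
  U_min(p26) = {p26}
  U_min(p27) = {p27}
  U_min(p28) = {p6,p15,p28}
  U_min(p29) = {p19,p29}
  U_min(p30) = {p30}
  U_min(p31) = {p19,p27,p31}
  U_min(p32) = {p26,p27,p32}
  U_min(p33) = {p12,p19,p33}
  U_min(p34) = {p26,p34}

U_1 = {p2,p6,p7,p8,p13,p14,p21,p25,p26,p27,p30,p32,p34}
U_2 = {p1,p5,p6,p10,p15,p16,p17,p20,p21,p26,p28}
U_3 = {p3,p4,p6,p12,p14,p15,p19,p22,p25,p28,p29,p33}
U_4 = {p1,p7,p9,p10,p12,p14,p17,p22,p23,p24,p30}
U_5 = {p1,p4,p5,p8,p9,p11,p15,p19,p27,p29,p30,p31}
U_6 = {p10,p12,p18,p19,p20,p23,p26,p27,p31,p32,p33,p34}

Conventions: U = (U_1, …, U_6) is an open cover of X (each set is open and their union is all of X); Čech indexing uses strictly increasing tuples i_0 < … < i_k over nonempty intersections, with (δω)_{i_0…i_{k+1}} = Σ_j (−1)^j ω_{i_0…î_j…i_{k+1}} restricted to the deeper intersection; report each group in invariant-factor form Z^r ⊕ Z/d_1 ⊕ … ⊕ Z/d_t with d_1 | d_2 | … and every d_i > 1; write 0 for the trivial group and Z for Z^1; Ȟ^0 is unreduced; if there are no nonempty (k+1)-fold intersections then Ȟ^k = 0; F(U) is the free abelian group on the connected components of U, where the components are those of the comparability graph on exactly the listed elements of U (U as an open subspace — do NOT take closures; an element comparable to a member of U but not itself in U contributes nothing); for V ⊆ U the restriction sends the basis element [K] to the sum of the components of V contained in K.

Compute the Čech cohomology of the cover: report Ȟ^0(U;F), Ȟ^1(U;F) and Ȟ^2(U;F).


nerve of the cover:
  U12={p6,p21,p26} U13={p6,p14,p25} U14={p7,p14,p30} U15={p8,p27,p30} U16={p26,p27,p32,p34} U23={p6,p15,p28} U24={p1,p10,p17} U25={p1,p5,p15} U26={p10,p20,p26} U34={p12,p14,p22} U35={p4,p15,p19,p29} U36={p12,p19,p33} U45={p1,p9,p30} U46={p10,p12,p23} U56={p19,p27,p31}
  U123={p6} U126={p26} U134={p14} U145={p30} U156={p27} U235={p15} U245={p1} U246={p10} U346={p12} U356={p19}
components per intersection:
  U1: {p2,p6,p7,p8,p13,p14,p21,p25,p26,p27,p30,p32,p34}
  U2: {p1,p5,p6,p10,p15,p16,p17,p20,p21,p26,p28}
  U3: {p3,p4,p6,p12,p14,p15,p19,p22,p25,p28,p29,p33}
  U4: {p1,p7,p9,p10,p12,p14,p17,p22,p23,p24,p30}
  U5: {p1,p4,p5,p8,p9,p11,p15,p19,p27,p29,p30,p31}
  U6: {p10,p12,p18,p19,p20,p23,p26,p27,p31,p32,p33,p34}
  U12: {p6,p21,p26}
  U13: {p6,p14,p25}
  U14: {p7,p14,p30}
  U15: {p8,p27,p30}
  U16: {p26,p27,p32,p34}
  U23: {p6,p15,p28}
  U24: {p1,p10,p17}
  U25: {p1,p5,p15}
  U26: {p10,p20,p26}
  U34: {p12,p14,p22}
  U35: {p4,p15,p19,p29}
  U36: {p12,p19,p33}
  U45: {p1,p9,p30}
  U46: {p10,p12,p23}
  U56: {p19,p27,p31}
  U123: {p6}
  U126: {p26}
  U134: {p14}
  U145: {p30}
  U156: {p27}
  U235: {p15}
  U245: {p1}
  U246: {p10}
  U346: {p12}
  U356: {p19}
C dims 6,15,10; δ0: rk 5, SNF 1^5; δ1: rk 10, SNF 1^9·2
Ȟ^0 = (6 − 5) − 0 = 1, so Ȟ^0 ≅ Z
Ȟ^1 = (15 − 10) − 5 = 0, so Ȟ^1 ≅ 0
Ȟ^2 = (10 − 0) − 10 = 0 plus torsion [2], so Ȟ^2 ≅ Z/2

Ȟ^0(U;F) ≅ Z, Ȟ^1(U;F) ≅ 0, Ȟ^2(U;F) ≅ Z/2


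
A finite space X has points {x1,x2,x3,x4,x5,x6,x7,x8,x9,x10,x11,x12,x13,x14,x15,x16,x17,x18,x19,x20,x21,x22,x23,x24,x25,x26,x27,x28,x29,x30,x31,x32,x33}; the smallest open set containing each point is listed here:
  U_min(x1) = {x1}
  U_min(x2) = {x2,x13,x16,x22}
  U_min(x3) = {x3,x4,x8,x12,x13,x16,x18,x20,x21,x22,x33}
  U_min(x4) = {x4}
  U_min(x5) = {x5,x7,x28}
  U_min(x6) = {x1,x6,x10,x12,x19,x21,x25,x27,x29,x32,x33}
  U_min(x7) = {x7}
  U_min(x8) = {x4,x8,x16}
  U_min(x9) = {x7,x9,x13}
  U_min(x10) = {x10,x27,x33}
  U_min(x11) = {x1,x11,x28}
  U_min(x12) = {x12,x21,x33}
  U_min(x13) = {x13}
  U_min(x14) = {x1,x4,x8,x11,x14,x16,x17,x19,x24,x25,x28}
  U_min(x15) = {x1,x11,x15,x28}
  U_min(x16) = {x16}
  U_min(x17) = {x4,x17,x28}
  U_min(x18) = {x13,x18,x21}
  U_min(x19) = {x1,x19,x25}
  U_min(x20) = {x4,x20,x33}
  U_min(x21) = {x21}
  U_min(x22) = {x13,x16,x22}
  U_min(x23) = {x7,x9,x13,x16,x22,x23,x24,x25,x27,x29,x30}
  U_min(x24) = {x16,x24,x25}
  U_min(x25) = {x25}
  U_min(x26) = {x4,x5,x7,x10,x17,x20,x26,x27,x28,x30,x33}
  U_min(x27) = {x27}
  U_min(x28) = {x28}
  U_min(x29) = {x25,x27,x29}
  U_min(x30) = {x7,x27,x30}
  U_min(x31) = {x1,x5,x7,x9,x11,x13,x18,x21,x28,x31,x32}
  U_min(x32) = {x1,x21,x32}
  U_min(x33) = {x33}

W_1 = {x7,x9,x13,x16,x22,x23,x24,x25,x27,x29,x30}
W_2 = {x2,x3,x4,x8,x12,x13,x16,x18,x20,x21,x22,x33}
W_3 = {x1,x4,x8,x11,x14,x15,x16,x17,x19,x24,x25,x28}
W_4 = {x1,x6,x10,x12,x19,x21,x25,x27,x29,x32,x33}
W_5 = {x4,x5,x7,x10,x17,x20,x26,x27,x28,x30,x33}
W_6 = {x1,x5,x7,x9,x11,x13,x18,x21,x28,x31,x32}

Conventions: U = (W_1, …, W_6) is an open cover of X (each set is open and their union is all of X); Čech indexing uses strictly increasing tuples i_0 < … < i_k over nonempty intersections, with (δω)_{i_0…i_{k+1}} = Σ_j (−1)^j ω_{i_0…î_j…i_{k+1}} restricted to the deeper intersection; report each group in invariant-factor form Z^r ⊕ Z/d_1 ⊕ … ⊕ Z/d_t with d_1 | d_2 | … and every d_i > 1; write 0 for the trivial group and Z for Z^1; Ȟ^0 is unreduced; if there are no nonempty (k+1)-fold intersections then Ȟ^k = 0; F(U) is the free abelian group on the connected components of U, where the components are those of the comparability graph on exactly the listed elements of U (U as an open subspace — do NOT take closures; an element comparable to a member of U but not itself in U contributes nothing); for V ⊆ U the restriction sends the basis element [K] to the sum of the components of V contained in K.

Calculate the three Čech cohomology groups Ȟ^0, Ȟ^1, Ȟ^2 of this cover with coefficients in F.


nonempty overlaps:
  W12={x13,x16,x22} W13={x16,x24,x25} W14={x25,x27,x29} W15={x7,x27,x30} W16={x7,x9,x13} W23={x4,x8,x16} W24={x12,x21,x33} W25={x4,x20,x33} W26={x13,x18,x21} W34={x1,x19,x25} W35={x4,x17,x28} W36={x1,x11,x28} W45={x10,x27,x33} W46={x1,x21,x32} W56={x5,x7,x28}
  W123={x16} W126={x13} W134={x25} W145={x27} W156={x7} W235={x4} W245={x33} W246={x21} W346={x1} W356={x28}
components per intersection:
  W1: {x7,x9,x13,x16,x22,x23,x24,x25,x27,x29,x30}
  W2: {x2,x3,x4,x8,x12,x13,x16,x18,x20,x21,x22,x33}
  W3: {x1,x4,x8,x11,x14,x15,x16,x17,x19,x24,x25,x28}
  W4: {x1,x6,x10,x12,x19,x21,x25,x27,x29,x32,x33}
  W5: {x4,x5,x7,x10,x17,x20,x26,x27,x28,x30,x33}
  W6: {x1,x5,x7,x9,x11,x13,x18,x21,x28,x31,x32}
  W12: {x13,x16,x22}
  W13: {x16,x24,x25}
  W14: {x25,x27,x29}
  W15: {x7,x27,x30}
  W16: {x7,x9,x13}
  W23: {x4,x8,x16}
  W24: {x12,x21,x33}
  W25: {x4,x20,x33}
  W26: {x13,x18,x21}
  W34: {x1,x19,x25}
  W35: {x4,x17,x28}
  W36: {x1,x11,x28}
  W45: {x10,x27,x33}
  W46: {x1,x21,x32}
  W56: {x5,x7,x28}
  W123: {x16}
  W126: {x13}
  W134: {x25}
  W145: {x27}
  W156: {x7}
  W235: {x4}
  W245: {x33}
  W246: {x21}
  W346: {x1}
  W356: {x28}
C dims 6,15,10; δ0: rk 5, SNF 1^5; δ1: rk 10, SNF 1^9·2
degree 0: 6−5−0 = 1 → Ȟ^0 ≅ Z
degree 1: 15−10−5 = 0 → Ȟ^1 ≅ 0
degree 2: 10−0−10 = 0 plus torsion [2] → Ȟ^2 ≅ Z/2

Ȟ^0(U;F) ≅ Z,  Ȟ^1(U;F) ≅ 0,  Ȟ^2(U;F) ≅ Z/2
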